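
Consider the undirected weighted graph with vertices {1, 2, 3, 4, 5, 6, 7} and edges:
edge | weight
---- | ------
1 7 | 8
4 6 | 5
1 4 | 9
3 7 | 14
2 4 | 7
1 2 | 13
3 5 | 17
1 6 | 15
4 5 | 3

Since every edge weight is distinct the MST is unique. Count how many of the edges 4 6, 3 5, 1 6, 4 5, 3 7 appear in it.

3

Kruskal's algorithm — process edges by increasing weight (ties by edge label):
4 5 (3): add. Components now {1} {2} {3} {4,5} {6} {7}
4 6 (5): add. Components now {1} {2} {3} {4,5,6} {7}
2 4 (7): add. Components now {1} {2,4,5,6} {3} {7}
1 7 (8): add. Components now {1,7} {2,4,5,6} {3}
1 4 (9): add. Components now {1,2,4,5,6,7} {3}
1 2 (13): skip — 1 and 2 already connected.
3 7 (14): add. Components now {1,2,3,4,5,6,7}
MST edge set: {4 5, 4 6, 2 4, 1 7, 1 4, 3 7}.
Of the listed edges, {4 6, 4 5, 3 7} are in the MST → 3.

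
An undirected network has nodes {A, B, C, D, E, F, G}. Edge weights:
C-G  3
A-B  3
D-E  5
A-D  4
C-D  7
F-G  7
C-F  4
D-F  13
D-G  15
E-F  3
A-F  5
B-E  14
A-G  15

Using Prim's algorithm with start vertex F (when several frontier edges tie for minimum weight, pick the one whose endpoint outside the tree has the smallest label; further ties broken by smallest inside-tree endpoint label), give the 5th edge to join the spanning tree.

Grow the tree from F using Prim:
Step 1: frontier [E-F 3, C-F 4, A-F 5, F-G 7, D-F 13] → take E-F (3); add E.
Step 2: frontier [D-E 5, B-E 14, C-F 4, A-F 5, F-G 7, D-F 13] → take C-F (4); add C.
Step 3: frontier [C-G 3, C-D 7, D-E 5, B-E 14, A-F 5, F-G 7, D-F 13] → take C-G (3); add G.
Step 4: frontier [C-D 7, D-E 5, B-E 14, A-F 5, D-F 13, A-G 15, D-G 15] → take A-F (5); add A.
Step 5: frontier [A-B 3, A-D 4, C-D 7, D-E 5, B-E 14, D-F 13, D-G 15] → take A-B (3); add B.
Step 6: frontier [A-D 4, C-D 7, D-E 5, D-F 13, D-G 15] → take A-D (4); add D.
The 5th edge added is A-B.

A-B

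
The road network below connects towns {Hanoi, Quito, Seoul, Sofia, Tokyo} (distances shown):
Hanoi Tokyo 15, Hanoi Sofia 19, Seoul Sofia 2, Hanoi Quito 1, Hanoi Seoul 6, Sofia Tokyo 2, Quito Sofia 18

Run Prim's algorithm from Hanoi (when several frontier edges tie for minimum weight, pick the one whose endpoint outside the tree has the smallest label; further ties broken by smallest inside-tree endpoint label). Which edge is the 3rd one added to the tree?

Seoul-Sofia

Grow the tree from Hanoi using Prim:
Step 1: cheapest edge leaving the tree is Hanoi Quito (1); add Quito.
Step 2: cheapest edge leaving the tree is Hanoi Seoul (6); add Seoul.
Step 3: cheapest edge leaving the tree is Seoul Sofia (2); add Sofia.
Step 4: cheapest edge leaving the tree is Sofia Tokyo (2); add Tokyo.
The 3rd edge added is Seoul Sofia.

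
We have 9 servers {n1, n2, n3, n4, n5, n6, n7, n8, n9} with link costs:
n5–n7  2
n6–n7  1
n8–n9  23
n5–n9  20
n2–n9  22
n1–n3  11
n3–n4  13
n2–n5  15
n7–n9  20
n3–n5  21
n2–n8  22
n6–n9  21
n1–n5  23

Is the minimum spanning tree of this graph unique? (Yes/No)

No

Kruskal: consider edges lightest-first.
n6–n7 (1): add — endpoints in different components.
n5–n7 (2): add — endpoints in different components.
n1–n3 (11): add — endpoints in different components.
n3–n4 (13): add — endpoints in different components.
n2–n5 (15): add — endpoints in different components.
n5–n9 (20): add — endpoints in different components.
n7–n9 (20): skip — n9 and n7 already connected.
n3–n5 (21): add — endpoints in different components.
n6–n9 (21): skip — n9 and n6 already connected.
n2–n8 (22): add — endpoints in different components.
Non-tree edge n7–n9 has weight 20, equal to the heaviest edge on its tree cycle — swapping gives another MST of the same weight. Not unique.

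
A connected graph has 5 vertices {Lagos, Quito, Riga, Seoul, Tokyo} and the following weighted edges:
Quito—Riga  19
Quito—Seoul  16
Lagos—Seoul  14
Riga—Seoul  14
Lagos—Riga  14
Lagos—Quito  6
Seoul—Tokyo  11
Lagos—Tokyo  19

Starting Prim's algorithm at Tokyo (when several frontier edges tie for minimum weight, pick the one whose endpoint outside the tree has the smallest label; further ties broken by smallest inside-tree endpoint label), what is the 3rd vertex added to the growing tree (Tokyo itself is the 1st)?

Lagos

Grow the tree from Tokyo using Prim:
Step 1: frontier [Seoul—Tokyo 11, Lagos—Tokyo 19] → take Seoul—Tokyo (11); add Seoul.
Step 2: frontier [Lagos—Seoul 14, Riga—Seoul 14, Quito—Seoul 16, Lagos—Tokyo 19] → take Lagos—Seoul (14); add Lagos.
Step 3: frontier [Lagos—Quito 6, Lagos—Riga 14, Riga—Seoul 14, Quito—Seoul 16] → take Lagos—Quito (6); add Quito.
Step 4: frontier [Lagos—Riga 14, Quito—Riga 19, Riga—Seoul 14] → take Lagos—Riga (14); add Riga.
Vertex order: Tokyo, Seoul, Lagos, Quito, Riga. The 3rd vertex is Lagos.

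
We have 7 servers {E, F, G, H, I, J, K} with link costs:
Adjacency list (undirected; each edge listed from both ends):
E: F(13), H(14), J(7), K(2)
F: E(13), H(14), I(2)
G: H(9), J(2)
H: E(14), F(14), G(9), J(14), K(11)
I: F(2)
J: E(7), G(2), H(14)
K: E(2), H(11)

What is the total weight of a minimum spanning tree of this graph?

35

Sort edges by weight, then run Kruskal:
E K (2): add. Components now {E,K} {F} {G} {H} {I} {J}
F I (2): add. Components now {E,K} {F,I} {G} {H} {J}
G J (2): add. Components now {E,K} {F,I} {G,J} {H}
E J (7): add. Components now {E,G,J,K} {F,I} {H}
G H (9): add. Components now {E,G,H,J,K} {F,I}
H K (11): skip — H and K already connected.
E F (13): add. Components now {E,F,G,H,I,J,K}
MST edges: E K, F I, G J, E J, G H, E F; total weight 2+2+2+7+9+13 = 35.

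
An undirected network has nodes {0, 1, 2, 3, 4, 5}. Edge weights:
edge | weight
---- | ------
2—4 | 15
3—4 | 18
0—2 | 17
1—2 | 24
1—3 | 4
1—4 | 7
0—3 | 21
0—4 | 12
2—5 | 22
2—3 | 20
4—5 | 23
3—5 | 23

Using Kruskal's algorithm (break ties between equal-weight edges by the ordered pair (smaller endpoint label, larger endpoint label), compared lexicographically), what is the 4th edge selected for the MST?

2-4

Kruskal's algorithm — process edges by increasing weight (ties by edge label):
1—3 (4): add — endpoints in different components.
1—4 (7): add — endpoints in different components.
0—4 (12): add — endpoints in different components.
2—4 (15): add — endpoints in different components.
0—2 (17): skip — 0 and 2 already connected.
3—4 (18): skip — 3 and 4 already connected.
2—3 (20): skip — 2 and 3 already connected.
0—3 (21): skip — 0 and 3 already connected.
2—5 (22): add — endpoints in different components.
The 4th edge added is 2—4.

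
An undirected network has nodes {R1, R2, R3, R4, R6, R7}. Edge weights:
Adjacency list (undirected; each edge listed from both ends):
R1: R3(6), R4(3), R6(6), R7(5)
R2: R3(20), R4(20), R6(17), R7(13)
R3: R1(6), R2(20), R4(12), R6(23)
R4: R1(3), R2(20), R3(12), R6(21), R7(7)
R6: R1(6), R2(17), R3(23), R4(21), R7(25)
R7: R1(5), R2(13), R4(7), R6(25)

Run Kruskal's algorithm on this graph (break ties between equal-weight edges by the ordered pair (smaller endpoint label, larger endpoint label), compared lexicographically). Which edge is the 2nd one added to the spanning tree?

Sort edges by weight, then run Kruskal:
R1–R4 (3): add. Components now {R1,R4} {R6} {R7} {R2} {R3}
R1–R7 (5): add. Components now {R1,R4,R7} {R6} {R2} {R3}
R1–R3 (6): add. Components now {R1,R3,R4,R7} {R6} {R2}
R1–R6 (6): add. Components now {R1,R3,R4,R6,R7} {R2}
R4–R7 (7): skip — R4 and R7 already connected.
R3–R4 (12): skip — R4 and R3 already connected.
R2–R7 (13): add. Components now {R1,R2,R3,R4,R6,R7}
The 2nd edge added is R1–R7.

R1-R7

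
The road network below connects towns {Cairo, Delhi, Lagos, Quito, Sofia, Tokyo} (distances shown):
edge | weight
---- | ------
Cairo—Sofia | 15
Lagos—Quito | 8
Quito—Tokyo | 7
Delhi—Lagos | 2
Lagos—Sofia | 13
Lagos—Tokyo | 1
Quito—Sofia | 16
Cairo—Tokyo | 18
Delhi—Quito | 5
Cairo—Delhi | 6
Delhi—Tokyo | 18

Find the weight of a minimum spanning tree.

27

Grow the tree from Tokyo using Prim:
Step 1: frontier [Lagos—Tokyo 1, Quito—Tokyo 7, Cairo—Tokyo 18, Delhi—Tokyo 18] → take Lagos—Tokyo (1); add Lagos.
Step 2: frontier [Delhi—Lagos 2, Lagos—Quito 8, Lagos—Sofia 13, Quito—Tokyo 7, Cairo—Tokyo 18, Delhi—Tokyo 18] → take Delhi—Lagos (2); add Delhi.
Step 3: frontier [Delhi—Quito 5, Cairo—Delhi 6, Lagos—Quito 8, Lagos—Sofia 13, Quito—Tokyo 7, Cairo—Tokyo 18] → take Delhi—Quito (5); add Quito.
Step 4: frontier [Cairo—Delhi 6, Lagos—Sofia 13, Quito—Sofia 16, Cairo—Tokyo 18] → take Cairo—Delhi (6); add Cairo.
Step 5: frontier [Cairo—Sofia 15, Lagos—Sofia 13, Quito—Sofia 16] → take Lagos—Sofia (13); add Sofia.
MST edges: Lagos—Tokyo, Delhi—Lagos, Delhi—Quito, Cairo—Delhi, Lagos—Sofia; total weight 1+2+5+6+13 = 27.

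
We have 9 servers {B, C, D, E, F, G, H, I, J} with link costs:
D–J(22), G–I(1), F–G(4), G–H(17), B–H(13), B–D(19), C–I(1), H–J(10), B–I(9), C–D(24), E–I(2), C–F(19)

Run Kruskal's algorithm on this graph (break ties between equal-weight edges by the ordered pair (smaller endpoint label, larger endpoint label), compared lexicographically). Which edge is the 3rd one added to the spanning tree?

Kruskal: consider edges lightest-first.
C–I (1): add — endpoints in different components.
G–I (1): add — endpoints in different components.
E–I (2): add — endpoints in different components.
F–G (4): add — endpoints in different components.
B–I (9): add — endpoints in different components.
H–J (10): add — endpoints in different components.
B–H (13): add — endpoints in different components.
G–H (17): skip — G and H already connected.
B–D (19): add — endpoints in different components.
The 3rd edge added is E–I.

E-I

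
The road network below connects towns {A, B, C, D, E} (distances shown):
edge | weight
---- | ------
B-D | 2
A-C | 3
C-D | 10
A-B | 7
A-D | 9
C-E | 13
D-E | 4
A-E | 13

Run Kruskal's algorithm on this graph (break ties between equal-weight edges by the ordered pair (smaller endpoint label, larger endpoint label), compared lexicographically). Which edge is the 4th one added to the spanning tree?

A-B

Kruskal: consider edges lightest-first.
B-D (2): add — endpoints in different components.
A-C (3): add — endpoints in different components.
D-E (4): add — endpoints in different components.
A-B (7): add — endpoints in different components.
The 4th edge added is A-B.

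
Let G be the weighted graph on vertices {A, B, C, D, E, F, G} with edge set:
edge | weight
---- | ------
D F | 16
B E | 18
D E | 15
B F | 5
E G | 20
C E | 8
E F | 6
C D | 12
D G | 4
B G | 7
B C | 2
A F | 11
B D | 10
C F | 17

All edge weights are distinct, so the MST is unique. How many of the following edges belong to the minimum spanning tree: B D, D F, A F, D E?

1

Kruskal's algorithm — process edges by increasing weight (ties by edge label):
B C (2): add — endpoints in different components.
D G (4): add — endpoints in different components.
B F (5): add — endpoints in different components.
E F (6): add — endpoints in different components.
B G (7): add — endpoints in different components.
C E (8): skip — C and E already connected.
B D (10): skip — B and D already connected.
A F (11): add — endpoints in different components.
MST edge set: {B C, D G, B F, E F, B G, A F}.
Of the listed edges, {A F} are in the MST → 1.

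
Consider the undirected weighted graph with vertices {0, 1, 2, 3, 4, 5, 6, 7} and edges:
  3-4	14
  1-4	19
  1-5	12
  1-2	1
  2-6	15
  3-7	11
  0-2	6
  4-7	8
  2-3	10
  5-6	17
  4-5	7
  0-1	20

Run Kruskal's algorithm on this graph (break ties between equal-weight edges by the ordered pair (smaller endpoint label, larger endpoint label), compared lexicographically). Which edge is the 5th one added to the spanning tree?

2-3

Kruskal: consider edges lightest-first.
1-2 (1): add — endpoints in different components.
0-2 (6): add — endpoints in different components.
4-5 (7): add — endpoints in different components.
4-7 (8): add — endpoints in different components.
2-3 (10): add — endpoints in different components.
3-7 (11): add — endpoints in different components.
1-5 (12): skip — 1 and 5 already connected.
3-4 (14): skip — 3 and 4 already connected.
2-6 (15): add — endpoints in different components.
The 5th edge added is 2-3.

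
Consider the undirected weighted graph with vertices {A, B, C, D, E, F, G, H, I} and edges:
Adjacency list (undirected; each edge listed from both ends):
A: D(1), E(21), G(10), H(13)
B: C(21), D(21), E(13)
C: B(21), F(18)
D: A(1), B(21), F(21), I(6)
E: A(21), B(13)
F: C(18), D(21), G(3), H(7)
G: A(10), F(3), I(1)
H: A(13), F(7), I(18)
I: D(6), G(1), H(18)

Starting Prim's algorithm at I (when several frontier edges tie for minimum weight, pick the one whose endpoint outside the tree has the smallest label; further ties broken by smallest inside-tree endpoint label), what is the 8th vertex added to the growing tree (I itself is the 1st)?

B

Prim, starting at I.
Step 1: cheapest edge leaving the tree is G-I (1); add G.
Step 2: cheapest edge leaving the tree is F-G (3); add F.
Step 3: cheapest edge leaving the tree is D-I (6); add D.
Step 4: cheapest edge leaving the tree is A-D (1); add A.
Step 5: cheapest edge leaving the tree is F-H (7); add H.
Step 6: cheapest edge leaving the tree is C-F (18); add C.
Step 7: cheapest edge leaving the tree is B-C (21); add B.
Step 8: cheapest edge leaving the tree is B-E (13); add E.
Vertex order: I, G, F, D, A, H, C, B, E. The 8th vertex is B.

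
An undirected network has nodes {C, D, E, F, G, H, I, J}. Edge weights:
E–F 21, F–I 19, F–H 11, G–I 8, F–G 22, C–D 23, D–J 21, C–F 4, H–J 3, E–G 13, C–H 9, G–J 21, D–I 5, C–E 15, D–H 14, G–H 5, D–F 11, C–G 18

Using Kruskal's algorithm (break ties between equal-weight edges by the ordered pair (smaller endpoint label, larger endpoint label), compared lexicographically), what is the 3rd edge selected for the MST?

D-I

Kruskal: consider edges lightest-first.
H–J (3): add — endpoints in different components.
C–F (4): add — endpoints in different components.
D–I (5): add — endpoints in different components.
G–H (5): add — endpoints in different components.
G–I (8): add — endpoints in different components.
C–H (9): add — endpoints in different components.
D–F (11): skip — D and F already connected.
F–H (11): skip — F and H already connected.
E–G (13): add — endpoints in different components.
The 3rd edge added is D–I.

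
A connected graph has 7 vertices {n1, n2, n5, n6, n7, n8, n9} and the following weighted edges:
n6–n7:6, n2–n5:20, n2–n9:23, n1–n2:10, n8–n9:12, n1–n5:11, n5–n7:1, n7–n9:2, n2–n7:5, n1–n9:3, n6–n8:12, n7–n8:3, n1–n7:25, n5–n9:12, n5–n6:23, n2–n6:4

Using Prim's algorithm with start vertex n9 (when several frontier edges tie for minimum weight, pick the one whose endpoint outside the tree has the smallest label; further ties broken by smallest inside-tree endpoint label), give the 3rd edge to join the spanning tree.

n1-n9

Prim, starting at n9.
Step 1: cheapest edge leaving the tree is n7–n9 (2); add n7.
Step 2: cheapest edge leaving the tree is n5–n7 (1); add n5.
Step 3: cheapest edge leaving the tree is n1–n9 (3); add n1.
Step 4: cheapest edge leaving the tree is n7–n8 (3); add n8.
Step 5: cheapest edge leaving the tree is n2–n7 (5); add n2.
Step 6: cheapest edge leaving the tree is n2–n6 (4); add n6.
The 3rd edge added is n1–n9.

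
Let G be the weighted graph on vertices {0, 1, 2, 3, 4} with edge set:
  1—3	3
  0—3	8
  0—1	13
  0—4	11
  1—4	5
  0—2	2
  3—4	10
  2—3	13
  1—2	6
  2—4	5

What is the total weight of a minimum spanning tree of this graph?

15

Grow the tree from 1 using Prim:
Step 1: cheapest edge leaving the tree is 1—3 (3); add 3.
Step 2: cheapest edge leaving the tree is 1—4 (5); add 4.
Step 3: cheapest edge leaving the tree is 2—4 (5); add 2.
Step 4: cheapest edge leaving the tree is 0—2 (2); add 0.
MST edges: 1—3, 1—4, 2—4, 0—2; total weight 3+5+5+2 = 15.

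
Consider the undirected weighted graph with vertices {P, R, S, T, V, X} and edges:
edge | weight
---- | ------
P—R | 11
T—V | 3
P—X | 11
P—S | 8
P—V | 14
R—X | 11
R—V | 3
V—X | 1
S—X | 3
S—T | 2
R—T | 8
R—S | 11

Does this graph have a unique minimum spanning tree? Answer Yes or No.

Kruskal's algorithm — process edges by increasing weight (ties by edge label):
V—X (1): add. Components now {V,X} {S} {R} {P} {T}
S—T (2): add. Components now {V,X} {S,T} {R} {P}
R—V (3): add. Components now {R,V,X} {S,T} {P}
S—X (3): add. Components now {R,S,T,V,X} {P}
T—V (3): skip — V and T already connected.
P—S (8): add. Components now {P,R,S,T,V,X}
Non-tree edge T—V has weight 3, equal to the heaviest edge on its tree cycle — swapping gives another MST of the same weight. Not unique.

No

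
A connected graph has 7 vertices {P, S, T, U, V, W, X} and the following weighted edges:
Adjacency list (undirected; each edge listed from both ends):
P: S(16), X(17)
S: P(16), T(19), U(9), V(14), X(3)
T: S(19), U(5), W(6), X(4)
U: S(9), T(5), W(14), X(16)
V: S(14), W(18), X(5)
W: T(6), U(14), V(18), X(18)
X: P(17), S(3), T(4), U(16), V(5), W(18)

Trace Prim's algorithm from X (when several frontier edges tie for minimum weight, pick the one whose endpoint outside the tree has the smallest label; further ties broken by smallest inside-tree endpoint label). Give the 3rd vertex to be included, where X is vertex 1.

T

Grow the tree from X using Prim:
Step 1: frontier [S X 3, T X 4, V X 5, U X 16, P X 17, W X 18] → take S X (3); add S.
Step 2: frontier [S U 9, S V 14, P S 16, S T 19, T X 4, V X 5, U X 16, P X 17, W X 18] → take T X (4); add T.
Step 3: frontier [S U 9, S V 14, P S 16, T U 5, T W 6, V X 5, U X 16, P X 17, W X 18] → take T U (5); add U.
Step 4: frontier [S V 14, P S 16, T W 6, U W 14, V X 5, P X 17, W X 18] → take V X (5); add V.
Step 5: frontier [P S 16, T W 6, U W 14, V W 18, P X 17, W X 18] → take T W (6); add W.
Step 6: frontier [P S 16, P X 17] → take P S (16); add P.
Vertex order: X, S, T, U, V, W, P. The 3rd vertex is T.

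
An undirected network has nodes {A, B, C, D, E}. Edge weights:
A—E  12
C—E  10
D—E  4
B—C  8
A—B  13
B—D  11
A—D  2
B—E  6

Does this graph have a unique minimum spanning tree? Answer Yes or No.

Yes

Sort edges by weight, then run Kruskal:
A—D (2): add. Components now {A,D} {B} {C} {E}
D—E (4): add. Components now {A,D,E} {B} {C}
B—E (6): add. Components now {A,B,D,E} {C}
B—C (8): add. Components now {A,B,C,D,E}
Every non-tree edge has weight strictly greater than the heaviest edge on the tree path between its endpoints, so the MST is unique.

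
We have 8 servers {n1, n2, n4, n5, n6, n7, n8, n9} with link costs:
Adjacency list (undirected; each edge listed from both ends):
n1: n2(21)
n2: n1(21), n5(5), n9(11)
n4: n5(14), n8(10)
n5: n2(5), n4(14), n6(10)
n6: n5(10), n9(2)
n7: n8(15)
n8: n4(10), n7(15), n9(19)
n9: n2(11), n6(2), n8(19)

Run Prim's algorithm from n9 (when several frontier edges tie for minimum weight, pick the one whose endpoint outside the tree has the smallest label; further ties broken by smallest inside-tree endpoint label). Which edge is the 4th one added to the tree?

n4-n5

Prim's algorithm from n9:
Step 1: frontier [n6—n9 2, n2—n9 11, n8—n9 19] → take n6—n9 (2); add n6.
Step 2: frontier [n5—n6 10, n2—n9 11, n8—n9 19] → take n5—n6 (10); add n5.
Step 3: frontier [n2—n5 5, n4—n5 14, n2—n9 11, n8—n9 19] → take n2—n5 (5); add n2.
Step 4: frontier [n1—n2 21, n4—n5 14, n8—n9 19] → take n4—n5 (14); add n4.
Step 5: frontier [n1—n2 21, n4—n8 10, n8—n9 19] → take n4—n8 (10); add n8.
Step 6: frontier [n1—n2 21, n7—n8 15] → take n7—n8 (15); add n7.
Step 7: frontier [n1—n2 21] → take n1—n2 (21); add n1.
The 4th edge added is n4—n5.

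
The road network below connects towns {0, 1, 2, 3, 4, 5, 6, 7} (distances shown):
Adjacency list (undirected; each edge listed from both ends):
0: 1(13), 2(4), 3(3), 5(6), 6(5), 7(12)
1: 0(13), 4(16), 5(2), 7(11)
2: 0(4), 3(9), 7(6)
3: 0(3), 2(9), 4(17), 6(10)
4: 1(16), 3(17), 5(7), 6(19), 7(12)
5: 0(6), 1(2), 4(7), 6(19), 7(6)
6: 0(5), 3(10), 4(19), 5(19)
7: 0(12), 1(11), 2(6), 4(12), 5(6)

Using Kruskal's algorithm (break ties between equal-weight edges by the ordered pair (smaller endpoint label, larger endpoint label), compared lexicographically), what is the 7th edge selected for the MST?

Kruskal's algorithm — process edges by increasing weight (ties by edge label):
1-5 (2): add — endpoints in different components.
0-3 (3): add — endpoints in different components.
0-2 (4): add — endpoints in different components.
0-6 (5): add — endpoints in different components.
0-5 (6): add — endpoints in different components.
2-7 (6): add — endpoints in different components.
5-7 (6): skip — 5 and 7 already connected.
4-5 (7): add — endpoints in different components.
The 7th edge added is 4-5.

4-5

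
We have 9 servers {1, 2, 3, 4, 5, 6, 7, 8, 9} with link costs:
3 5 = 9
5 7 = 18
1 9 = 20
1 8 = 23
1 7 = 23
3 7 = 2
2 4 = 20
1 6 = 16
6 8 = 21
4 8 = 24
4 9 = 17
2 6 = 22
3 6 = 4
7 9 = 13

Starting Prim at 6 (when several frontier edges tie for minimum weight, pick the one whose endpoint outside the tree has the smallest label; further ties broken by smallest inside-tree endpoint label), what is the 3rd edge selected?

3-5

Prim, starting at 6.
Step 1: frontier [3 6 4, 1 6 16, 6 8 21, 2 6 22] → take 3 6 (4); add 3.
Step 2: frontier [3 7 2, 3 5 9, 1 6 16, 6 8 21, 2 6 22] → take 3 7 (2); add 7.
Step 3: frontier [3 5 9, 1 6 16, 6 8 21, 2 6 22, 7 9 13, 5 7 18, 1 7 23] → take 3 5 (9); add 5.
Step 4: frontier [1 6 16, 6 8 21, 2 6 22, 7 9 13, 1 7 23] → take 7 9 (13); add 9.
Step 5: frontier [1 6 16, 6 8 21, 2 6 22, 1 7 23, 4 9 17, 1 9 20] → take 1 6 (16); add 1.
Step 6: frontier [1 8 23, 6 8 21, 2 6 22, 4 9 17] → take 4 9 (17); add 4.
Step 7: frontier [1 8 23, 2 4 20, 4 8 24, 6 8 21, 2 6 22] → take 2 4 (20); add 2.
Step 8: frontier [1 8 23, 4 8 24, 6 8 21] → take 6 8 (21); add 8.
The 3rd edge added is 3 5.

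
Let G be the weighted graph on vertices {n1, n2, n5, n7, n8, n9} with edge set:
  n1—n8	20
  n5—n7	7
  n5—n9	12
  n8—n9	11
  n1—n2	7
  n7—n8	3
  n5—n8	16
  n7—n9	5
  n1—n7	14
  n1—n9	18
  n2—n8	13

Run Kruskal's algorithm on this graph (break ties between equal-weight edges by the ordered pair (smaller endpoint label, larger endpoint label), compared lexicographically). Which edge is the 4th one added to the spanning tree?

n5-n7

Kruskal's algorithm — process edges by increasing weight (ties by edge label):
n7—n8 (3): add. Components now {n1} {n2} {n7,n8} {n9} {n5}
n7—n9 (5): add. Components now {n1} {n2} {n7,n8,n9} {n5}
n1—n2 (7): add. Components now {n1,n2} {n7,n8,n9} {n5}
n5—n7 (7): add. Components now {n1,n2} {n5,n7,n8,n9}
n8—n9 (11): skip — n8 and n9 already connected.
n5—n9 (12): skip — n9 and n5 already connected.
n2—n8 (13): add. Components now {n1,n2,n5,n7,n8,n9}
The 4th edge added is n5—n7.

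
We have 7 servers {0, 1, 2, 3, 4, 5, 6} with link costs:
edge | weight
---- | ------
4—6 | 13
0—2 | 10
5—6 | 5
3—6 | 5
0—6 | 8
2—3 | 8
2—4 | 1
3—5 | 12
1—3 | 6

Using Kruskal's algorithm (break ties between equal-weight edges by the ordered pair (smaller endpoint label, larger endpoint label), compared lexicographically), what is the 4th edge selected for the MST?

1-3

Sort edges by weight, then run Kruskal:
2—4 (1): add. Components now {0} {1} {2,4} {3} {5} {6}
3—6 (5): add. Components now {0} {1} {2,4} {3,6} {5}
5—6 (5): add. Components now {0} {1} {2,4} {3,5,6}
1—3 (6): add. Components now {0} {1,3,5,6} {2,4}
0—6 (8): add. Components now {0,1,3,5,6} {2,4}
2—3 (8): add. Components now {0,1,2,3,4,5,6}
The 4th edge added is 1—3.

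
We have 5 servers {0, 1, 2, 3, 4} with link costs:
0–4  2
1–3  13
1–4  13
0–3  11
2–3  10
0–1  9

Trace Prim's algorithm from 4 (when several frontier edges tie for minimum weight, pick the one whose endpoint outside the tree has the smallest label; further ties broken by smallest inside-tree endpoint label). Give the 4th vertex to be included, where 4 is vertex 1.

Prim's algorithm from 4:
Step 1: frontier [0–4 2, 1–4 13] → take 0–4 (2); add 0.
Step 2: frontier [0–1 9, 0–3 11, 1–4 13] → take 0–1 (9); add 1.
Step 3: frontier [0–3 11, 1–3 13] → take 0–3 (11); add 3.
Step 4: frontier [2–3 10] → take 2–3 (10); add 2.
Vertex order: 4, 0, 1, 3, 2. The 4th vertex is 3.

3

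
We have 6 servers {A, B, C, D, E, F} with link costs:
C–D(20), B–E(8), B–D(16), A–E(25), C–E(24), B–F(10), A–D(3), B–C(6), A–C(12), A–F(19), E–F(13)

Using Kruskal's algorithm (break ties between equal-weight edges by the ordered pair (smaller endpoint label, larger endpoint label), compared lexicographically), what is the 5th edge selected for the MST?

A-C

Kruskal's algorithm — process edges by increasing weight (ties by edge label):
A–D (3): add. Components now {A,D} {B} {C} {E} {F}
B–C (6): add. Components now {A,D} {B,C} {E} {F}
B–E (8): add. Components now {A,D} {B,C,E} {F}
B–F (10): add. Components now {A,D} {B,C,E,F}
A–C (12): add. Components now {A,B,C,D,E,F}
The 5th edge added is A–C.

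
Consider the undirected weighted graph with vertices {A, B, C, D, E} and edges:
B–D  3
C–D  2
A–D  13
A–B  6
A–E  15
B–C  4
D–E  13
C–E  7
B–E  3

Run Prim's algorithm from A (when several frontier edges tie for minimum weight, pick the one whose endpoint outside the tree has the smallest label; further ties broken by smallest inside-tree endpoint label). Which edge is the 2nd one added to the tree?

B-D

Grow the tree from A using Prim:
Step 1: frontier [A–B 6, A–D 13, A–E 15] → take A–B (6); add B.
Step 2: frontier [A–D 13, A–E 15, B–D 3, B–E 3, B–C 4] → take B–D (3); add D.
Step 3: frontier [A–E 15, B–E 3, B–C 4, C–D 2, D–E 13] → take C–D (2); add C.
Step 4: frontier [A–E 15, B–E 3, C–E 7, D–E 13] → take B–E (3); add E.
The 2nd edge added is B–D.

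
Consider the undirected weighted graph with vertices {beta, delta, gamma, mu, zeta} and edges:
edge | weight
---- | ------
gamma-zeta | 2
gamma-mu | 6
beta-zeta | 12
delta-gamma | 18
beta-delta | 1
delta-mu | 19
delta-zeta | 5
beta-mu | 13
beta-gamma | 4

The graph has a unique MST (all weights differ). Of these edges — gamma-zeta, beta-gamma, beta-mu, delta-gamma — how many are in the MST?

2

Kruskal's algorithm — process edges by increasing weight (ties by edge label):
beta-delta (1): add. Components now {beta,delta} {gamma} {mu} {zeta}
gamma-zeta (2): add. Components now {beta,delta} {gamma,zeta} {mu}
beta-gamma (4): add. Components now {beta,delta,gamma,zeta} {mu}
delta-zeta (5): skip — delta and zeta already connected.
gamma-mu (6): add. Components now {beta,delta,gamma,mu,zeta}
MST edge set: {beta-delta, gamma-zeta, beta-gamma, gamma-mu}.
Of the listed edges, {gamma-zeta, beta-gamma} are in the MST → 2.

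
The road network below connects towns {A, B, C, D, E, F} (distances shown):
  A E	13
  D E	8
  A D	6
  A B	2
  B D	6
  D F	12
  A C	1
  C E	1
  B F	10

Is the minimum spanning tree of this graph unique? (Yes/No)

No

Kruskal's algorithm — process edges by increasing weight (ties by edge label):
A C (1): add. Components now {A,C} {B} {D} {E} {F}
C E (1): add. Components now {A,C,E} {B} {D} {F}
A B (2): add. Components now {A,B,C,E} {D} {F}
A D (6): add. Components now {A,B,C,D,E} {F}
B D (6): skip — B and D already connected.
D E (8): skip — D and E already connected.
B F (10): add. Components now {A,B,C,D,E,F}
Non-tree edge B D has weight 6, equal to the heaviest edge on its tree cycle — swapping gives another MST of the same weight. Not unique.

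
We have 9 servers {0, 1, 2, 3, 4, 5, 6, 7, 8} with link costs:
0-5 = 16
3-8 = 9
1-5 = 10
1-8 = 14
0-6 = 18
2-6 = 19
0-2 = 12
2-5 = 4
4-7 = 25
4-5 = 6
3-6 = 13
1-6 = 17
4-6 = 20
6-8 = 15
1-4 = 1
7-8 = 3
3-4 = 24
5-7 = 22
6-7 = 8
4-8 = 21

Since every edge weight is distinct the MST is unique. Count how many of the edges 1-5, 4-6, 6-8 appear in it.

0

Kruskal: consider edges lightest-first.
1-4 (1): add — endpoints in different components.
7-8 (3): add — endpoints in different components.
2-5 (4): add — endpoints in different components.
4-5 (6): add — endpoints in different components.
6-7 (8): add — endpoints in different components.
3-8 (9): add — endpoints in different components.
1-5 (10): skip — 1 and 5 already connected.
0-2 (12): add — endpoints in different components.
3-6 (13): skip — 3 and 6 already connected.
1-8 (14): add — endpoints in different components.
MST edge set: {1-4, 7-8, 2-5, 4-5, 6-7, 3-8, 0-2, 1-8}.
Of the listed edges, {} are in the MST → 0.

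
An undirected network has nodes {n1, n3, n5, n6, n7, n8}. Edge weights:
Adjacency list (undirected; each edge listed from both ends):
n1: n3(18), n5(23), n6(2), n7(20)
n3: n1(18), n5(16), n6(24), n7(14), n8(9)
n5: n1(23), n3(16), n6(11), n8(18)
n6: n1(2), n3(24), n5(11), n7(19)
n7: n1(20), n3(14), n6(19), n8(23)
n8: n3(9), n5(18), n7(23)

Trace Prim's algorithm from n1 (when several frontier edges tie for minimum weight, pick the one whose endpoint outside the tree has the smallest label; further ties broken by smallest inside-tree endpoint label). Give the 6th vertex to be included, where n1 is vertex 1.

n7

Grow the tree from n1 using Prim:
Step 1: cheapest edge leaving the tree is n1–n6 (2); add n6.
Step 2: cheapest edge leaving the tree is n5–n6 (11); add n5.
Step 3: cheapest edge leaving the tree is n3–n5 (16); add n3.
Step 4: cheapest edge leaving the tree is n3–n8 (9); add n8.
Step 5: cheapest edge leaving the tree is n3–n7 (14); add n7.
Vertex order: n1, n6, n5, n3, n8, n7. The 6th vertex is n7.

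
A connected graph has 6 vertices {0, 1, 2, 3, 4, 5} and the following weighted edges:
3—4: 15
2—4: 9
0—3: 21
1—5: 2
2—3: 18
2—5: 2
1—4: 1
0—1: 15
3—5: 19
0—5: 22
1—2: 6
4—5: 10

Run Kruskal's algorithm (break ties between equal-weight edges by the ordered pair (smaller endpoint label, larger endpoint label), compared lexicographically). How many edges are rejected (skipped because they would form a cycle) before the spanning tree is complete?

Kruskal's algorithm — process edges by increasing weight (ties by edge label):
1—4 (1): add — endpoints in different components.
1—5 (2): add — endpoints in different components.
2—5 (2): add — endpoints in different components.
1—2 (6): skip — 1 and 2 already connected.
2—4 (9): skip — 2 and 4 already connected.
4—5 (10): skip — 4 and 5 already connected.
0—1 (15): add — endpoints in different components.
3—4 (15): add — endpoints in different components.
Edges rejected before the tree was complete: 3.

3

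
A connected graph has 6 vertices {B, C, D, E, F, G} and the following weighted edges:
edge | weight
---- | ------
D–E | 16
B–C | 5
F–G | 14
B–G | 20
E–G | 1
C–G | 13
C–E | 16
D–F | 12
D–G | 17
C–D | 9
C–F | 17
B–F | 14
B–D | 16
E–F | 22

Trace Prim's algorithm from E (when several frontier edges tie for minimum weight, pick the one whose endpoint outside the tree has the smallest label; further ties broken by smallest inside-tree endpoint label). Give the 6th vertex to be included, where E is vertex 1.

F

Grow the tree from E using Prim:
Step 1: cheapest edge leaving the tree is E–G (1); add G.
Step 2: cheapest edge leaving the tree is C–G (13); add C.
Step 3: cheapest edge leaving the tree is B–C (5); add B.
Step 4: cheapest edge leaving the tree is C–D (9); add D.
Step 5: cheapest edge leaving the tree is D–F (12); add F.
Vertex order: E, G, C, B, D, F. The 6th vertex is F.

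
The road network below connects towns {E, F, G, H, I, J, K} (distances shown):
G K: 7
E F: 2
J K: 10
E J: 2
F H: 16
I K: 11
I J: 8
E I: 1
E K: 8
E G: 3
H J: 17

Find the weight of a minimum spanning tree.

31

Prim, starting at H.
Step 1: frontier [F H 16, H J 17] → take F H (16); add F.
Step 2: frontier [E F 2, H J 17] → take E F (2); add E.
Step 3: frontier [E I 1, E J 2, E G 3, E K 8, H J 17] → take E I (1); add I.
Step 4: frontier [E J 2, E G 3, E K 8, H J 17, I J 8, I K 11] → take E J (2); add J.
Step 5: frontier [E G 3, E K 8, I K 11, J K 10] → take E G (3); add G.
Step 6: frontier [E K 8, G K 7, I K 11, J K 10] → take G K (7); add K.
MST edges: F H, E F, E I, E J, E G, G K; total weight 16+2+1+2+3+7 = 31.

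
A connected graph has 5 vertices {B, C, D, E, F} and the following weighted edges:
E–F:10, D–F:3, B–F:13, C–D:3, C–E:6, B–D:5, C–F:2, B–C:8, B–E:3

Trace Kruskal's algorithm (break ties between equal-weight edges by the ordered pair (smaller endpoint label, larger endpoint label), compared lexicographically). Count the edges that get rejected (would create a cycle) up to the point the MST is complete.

1

Sort edges by weight, then run Kruskal:
C–F (2): add. Components now {B} {C,F} {D} {E}
B–E (3): add. Components now {B,E} {C,F} {D}
C–D (3): add. Components now {B,E} {C,D,F}
D–F (3): skip — D and F already connected.
B–D (5): add. Components now {B,C,D,E,F}
Edges rejected before the tree was complete: 1.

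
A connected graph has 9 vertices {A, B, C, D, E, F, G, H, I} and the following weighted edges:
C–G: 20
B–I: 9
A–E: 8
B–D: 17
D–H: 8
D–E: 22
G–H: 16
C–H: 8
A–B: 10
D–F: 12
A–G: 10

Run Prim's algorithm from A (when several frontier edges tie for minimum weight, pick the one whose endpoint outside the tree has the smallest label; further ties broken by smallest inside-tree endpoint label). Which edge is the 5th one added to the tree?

Grow the tree from A using Prim:
Step 1: frontier [A–E 8, A–B 10, A–G 10] → take A–E (8); add E.
Step 2: frontier [A–B 10, A–G 10, D–E 22] → take A–B (10); add B.
Step 3: frontier [A–G 10, B–I 9, B–D 17, D–E 22] → take B–I (9); add I.
Step 4: frontier [A–G 10, B–D 17, D–E 22] → take A–G (10); add G.
Step 5: frontier [B–D 17, D–E 22, G–H 16, C–G 20] → take G–H (16); add H.
Step 6: frontier [B–D 17, D–E 22, C–G 20, C–H 8, D–H 8] → take C–H (8); add C.
Step 7: frontier [B–D 17, D–E 22, D–H 8] → take D–H (8); add D.
Step 8: frontier [D–F 12] → take D–F (12); add F.
The 5th edge added is G–H.

G-H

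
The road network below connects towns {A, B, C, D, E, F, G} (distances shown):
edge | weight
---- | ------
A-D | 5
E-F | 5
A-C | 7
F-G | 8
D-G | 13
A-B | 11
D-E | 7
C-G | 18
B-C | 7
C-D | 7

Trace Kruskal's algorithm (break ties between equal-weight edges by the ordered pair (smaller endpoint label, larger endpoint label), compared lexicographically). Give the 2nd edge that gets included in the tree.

Kruskal's algorithm — process edges by increasing weight (ties by edge label):
A-D (5): add. Components now {A,D} {B} {C} {E} {F} {G}
E-F (5): add. Components now {A,D} {B} {C} {E,F} {G}
A-C (7): add. Components now {A,C,D} {B} {E,F} {G}
B-C (7): add. Components now {A,B,C,D} {E,F} {G}
C-D (7): skip — C and D already connected.
D-E (7): add. Components now {A,B,C,D,E,F} {G}
F-G (8): add. Components now {A,B,C,D,E,F,G}
The 2nd edge added is E-F.

E-F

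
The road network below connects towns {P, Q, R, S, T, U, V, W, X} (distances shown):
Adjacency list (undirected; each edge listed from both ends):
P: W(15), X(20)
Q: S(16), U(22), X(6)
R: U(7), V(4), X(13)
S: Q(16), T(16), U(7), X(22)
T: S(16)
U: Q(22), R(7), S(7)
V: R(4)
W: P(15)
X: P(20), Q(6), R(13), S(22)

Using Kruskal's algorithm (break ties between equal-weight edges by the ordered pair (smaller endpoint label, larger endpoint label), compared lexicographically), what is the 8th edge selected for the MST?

Sort edges by weight, then run Kruskal:
R-V (4): add — endpoints in different components.
Q-X (6): add — endpoints in different components.
R-U (7): add — endpoints in different components.
S-U (7): add — endpoints in different components.
R-X (13): add — endpoints in different components.
P-W (15): add — endpoints in different components.
Q-S (16): skip — Q and S already connected.
S-T (16): add — endpoints in different components.
P-X (20): add — endpoints in different components.
The 8th edge added is P-X.

P-X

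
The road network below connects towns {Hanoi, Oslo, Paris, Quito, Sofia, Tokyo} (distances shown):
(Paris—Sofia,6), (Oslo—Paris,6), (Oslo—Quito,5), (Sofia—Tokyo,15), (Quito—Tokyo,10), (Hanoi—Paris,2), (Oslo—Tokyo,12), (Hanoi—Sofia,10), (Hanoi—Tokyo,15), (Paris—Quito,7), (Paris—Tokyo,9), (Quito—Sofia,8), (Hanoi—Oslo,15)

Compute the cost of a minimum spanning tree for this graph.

Prim, starting at Hanoi.
Step 1: cheapest edge leaving the tree is Hanoi—Paris (2); add Paris.
Step 2: cheapest edge leaving the tree is Oslo—Paris (6); add Oslo.
Step 3: cheapest edge leaving the tree is Oslo—Quito (5); add Quito.
Step 4: cheapest edge leaving the tree is Paris—Sofia (6); add Sofia.
Step 5: cheapest edge leaving the tree is Paris—Tokyo (9); add Tokyo.
MST edges: Hanoi—Paris, Oslo—Paris, Oslo—Quito, Paris—Sofia, Paris—Tokyo; total weight 2+6+5+6+9 = 28.

28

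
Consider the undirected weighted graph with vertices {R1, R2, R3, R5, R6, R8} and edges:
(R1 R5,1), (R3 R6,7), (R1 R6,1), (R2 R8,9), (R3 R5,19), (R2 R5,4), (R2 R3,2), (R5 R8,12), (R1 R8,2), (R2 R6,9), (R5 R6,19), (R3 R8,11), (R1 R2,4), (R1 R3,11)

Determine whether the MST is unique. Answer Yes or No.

No

Kruskal's algorithm — process edges by increasing weight (ties by edge label):
R1 R5 (1): add. Components now {R3} {R2} {R1,R5} {R8} {R6}
R1 R6 (1): add. Components now {R3} {R2} {R1,R5,R6} {R8}
R1 R8 (2): add. Components now {R3} {R2} {R1,R5,R6,R8}
R2 R3 (2): add. Components now {R2,R3} {R1,R5,R6,R8}
R1 R2 (4): add. Components now {R1,R2,R3,R5,R6,R8}
Non-tree edge R2 R5 has weight 4, equal to the heaviest edge on its tree cycle — swapping gives another MST of the same weight. Not unique.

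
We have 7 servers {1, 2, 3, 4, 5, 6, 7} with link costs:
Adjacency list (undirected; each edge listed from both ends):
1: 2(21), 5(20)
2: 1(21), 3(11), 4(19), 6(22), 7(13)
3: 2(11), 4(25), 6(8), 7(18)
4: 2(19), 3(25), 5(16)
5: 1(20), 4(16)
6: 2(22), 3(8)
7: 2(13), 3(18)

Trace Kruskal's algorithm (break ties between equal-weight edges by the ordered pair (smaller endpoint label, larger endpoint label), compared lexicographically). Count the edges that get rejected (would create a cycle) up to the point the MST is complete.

Kruskal: consider edges lightest-first.
3–6 (8): add. Components now {1} {2} {3,6} {4} {5} {7}
2–3 (11): add. Components now {1} {2,3,6} {4} {5} {7}
2–7 (13): add. Components now {1} {2,3,6,7} {4} {5}
4–5 (16): add. Components now {1} {2,3,6,7} {4,5}
3–7 (18): skip — 3 and 7 already connected.
2–4 (19): add. Components now {1} {2,3,4,5,6,7}
1–5 (20): add. Components now {1,2,3,4,5,6,7}
Edges rejected before the tree was complete: 1.

1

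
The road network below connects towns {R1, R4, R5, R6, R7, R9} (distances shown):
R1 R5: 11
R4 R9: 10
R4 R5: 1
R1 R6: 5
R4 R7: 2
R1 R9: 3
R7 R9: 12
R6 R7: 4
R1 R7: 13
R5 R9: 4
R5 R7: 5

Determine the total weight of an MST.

14

Kruskal's algorithm — process edges by increasing weight (ties by edge label):
R4 R5 (1): add. Components now {R4,R5} {R1} {R6} {R7} {R9}
R4 R7 (2): add. Components now {R4,R5,R7} {R1} {R6} {R9}
R1 R9 (3): add. Components now {R4,R5,R7} {R1,R9} {R6}
R5 R9 (4): add. Components now {R1,R4,R5,R7,R9} {R6}
R6 R7 (4): add. Components now {R1,R4,R5,R6,R7,R9}
MST edges: R4 R5, R4 R7, R1 R9, R5 R9, R6 R7; total weight 1+2+3+4+4 = 14.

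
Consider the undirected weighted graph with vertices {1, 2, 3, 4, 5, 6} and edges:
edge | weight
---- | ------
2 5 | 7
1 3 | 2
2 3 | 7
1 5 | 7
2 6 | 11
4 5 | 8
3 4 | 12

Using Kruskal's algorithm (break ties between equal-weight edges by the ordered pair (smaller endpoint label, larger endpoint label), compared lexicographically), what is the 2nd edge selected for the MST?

Kruskal: consider edges lightest-first.
1 3 (2): add. Components now {1,3} {2} {4} {5} {6}
1 5 (7): add. Components now {1,3,5} {2} {4} {6}
2 3 (7): add. Components now {1,2,3,5} {4} {6}
2 5 (7): skip — 2 and 5 already connected.
4 5 (8): add. Components now {1,2,3,4,5} {6}
2 6 (11): add. Components now {1,2,3,4,5,6}
The 2nd edge added is 1 5.

1-5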